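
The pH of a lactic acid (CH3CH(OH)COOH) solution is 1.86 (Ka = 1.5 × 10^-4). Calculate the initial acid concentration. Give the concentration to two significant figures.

C₀ = 1.3 M

[H+] = 10^(-1.86) = 1.38 × 10^-2 M = x
Ka = x²/(C₀ − x) ⇒ C₀ = x + x²/Ka
C₀ = 1.38 × 10^-2 + (1.38 × 10^-2)²/(1.5 × 10^-4) = 1.28 M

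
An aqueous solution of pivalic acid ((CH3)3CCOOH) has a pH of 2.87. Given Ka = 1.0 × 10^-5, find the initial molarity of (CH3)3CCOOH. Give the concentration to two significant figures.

C₀ = 1.8 × 10^-1 M

[H+] = 10^(-2.87) = 1.35 × 10^-3 M = x
Ka = x²/(C₀ − x) ⇒ C₀ = x + x²/Ka
C₀ = 1.35 × 10^-3 + (1.35 × 10^-3)²/(1.0 × 10^-5) = 1.84 × 10^-1 M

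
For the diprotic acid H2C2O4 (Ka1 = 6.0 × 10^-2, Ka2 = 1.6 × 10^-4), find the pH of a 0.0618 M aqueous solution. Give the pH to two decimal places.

pH = 1.42

Ka1 ≫ Ka2, so treat the first dissociation as the only significant source of H+.
Ka1 = x²/(0.0618 − x) = 6.0 × 10^-2
Solving the quadratic: x = (−Ka1 + √(Ka1² + 4·Ka1·C₀))/2 = 3.79 × 10^-2 M
pH = −log(3.79 × 10^-2) = 1.42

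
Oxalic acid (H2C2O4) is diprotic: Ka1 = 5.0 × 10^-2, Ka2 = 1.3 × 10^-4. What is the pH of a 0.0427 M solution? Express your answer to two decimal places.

pH = 1.56

Since Ka1 ≫ Ka2, the first ionization dominates [H+].
Ka1 = x²/(0.0427 − x) = 5.0 × 10^-2
Solving the quadratic: x = (−Ka1 + √(Ka1² + 4·Ka1·C₀))/2 = 2.75 × 10^-2 M
pH = −log(2.75 × 10^-2) = 1.56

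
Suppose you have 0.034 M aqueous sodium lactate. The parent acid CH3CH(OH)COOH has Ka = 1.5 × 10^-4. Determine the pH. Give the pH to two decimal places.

CH3CH(OH)COO- is the conjugate base of the weak acid CH3CH(OH)COOH.
Kb = Kw/Ka = 1.0×10^-14 / 1.5 × 10^-4 = 6.67 × 10^-11
Kb = x²/(0.034 − x) = 6.67 × 10^-11
Since Kb ≪ C₀, x ≈ √(Kb·C₀) = 1.51 × 10^-6 M.
(x/C₀ = 0.0044% < 5%, so the approximation holds.)
pOH = −log(1.51 × 10^-6) = 5.82; pH = 14.00 − 5.82 = 8.18

pH = 8.18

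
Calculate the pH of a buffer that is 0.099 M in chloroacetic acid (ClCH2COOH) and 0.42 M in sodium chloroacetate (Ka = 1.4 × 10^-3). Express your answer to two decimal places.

pKa = −log(1.4 × 10^-3) = 2.854
Henderson–Hasselbalch: pH = pKa + log([ClCH2COO-]/[ClCH2COOH]) = 2.854 + log(0.42/0.099)
pH = 2.854 + (+0.628) = 3.48

pH = 3.48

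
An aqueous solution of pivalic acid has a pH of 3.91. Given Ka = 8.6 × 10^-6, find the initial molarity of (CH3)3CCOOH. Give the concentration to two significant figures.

C₀ = 1.9 × 10^-3 M

[H+] = 10^(-3.91) = 1.23 × 10^-4 M = x
Ka = x²/(C₀ − x) ⇒ C₀ = x + x²/Ka
C₀ = 1.23 × 10^-4 + (1.23 × 10^-4)²/(8.6 × 10^-6) = 1.88 × 10^-3 M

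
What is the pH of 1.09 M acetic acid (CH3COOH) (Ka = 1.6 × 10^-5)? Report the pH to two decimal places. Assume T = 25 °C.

CH3COOH ⇌ CH3COO- + H+
From the ICE table, Ka = [H+]²/(1.09 − [H+]) = 1.6 × 10^-5.
Neglecting [H+] in the denominator: [H+] = √(1.6 × 10^-5 × 1.09) = 4.18 × 10^-3 M
([H+]/C₀ = 0.38% < 5%, so the approximation holds.)
pH = −log[H+] = −log(4.18 × 10^-3) = 2.38

pH = 2.38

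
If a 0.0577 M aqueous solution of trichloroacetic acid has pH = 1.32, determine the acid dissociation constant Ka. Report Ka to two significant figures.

[H+] = 10^(-1.32) = 4.79 × 10^-2 M
At equilibrium [HA] = 0.0577 − 4.79 × 10^-2 = 9.80 × 10^-3 M
Ka = [H+][A-]/[HA] = (4.79 × 10^-2)² / 9.80 × 10^-3 = 2.3 × 10^-1

Ka = 2.3 × 10^-1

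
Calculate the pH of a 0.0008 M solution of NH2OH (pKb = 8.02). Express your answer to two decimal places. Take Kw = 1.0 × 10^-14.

pH = 8.44

NH2OH + H2O ⇌ NH3OH+ + OH-
Kb = 10^(−8.02) = 9.55 × 10^-9
Kb = [OH-]²/(0.0008 − [OH-]) = 9.55 × 10^-9
Since Kb ≪ C₀, [OH-] ≈ √(Kb·C₀) = 2.76 × 10^-6 M.
pOH = −log(2.76 × 10^-6) = 5.56; pH = 14.00 − 5.56 = 8.44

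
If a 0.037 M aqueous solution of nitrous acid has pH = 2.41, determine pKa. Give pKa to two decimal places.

pKa = 3.34

[H+] = 10^(-2.41) = 3.89 × 10^-3 M
At equilibrium [HA] = 0.037 − 3.89 × 10^-3 = 3.31 × 10^-2 M
Ka = [H+][A-]/[HA] = (3.89 × 10^-3)² / 3.31 × 10^-2 = 4.57 × 10^-4
pKa = -log(4.57 × 10^-4) = 3.34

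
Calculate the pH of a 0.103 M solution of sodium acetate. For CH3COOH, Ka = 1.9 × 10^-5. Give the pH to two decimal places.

pH = 8.87

CH3COO- is the conjugate base of the weak acid CH3COOH.
Kb = Kw/Ka = 1.0×10^-14 / 1.9 × 10^-5 = 5.26 × 10^-10
From the ICE table, Kb = x²/(0.103 − x) = 5.26 × 10^-10.
Assume x ≪ 0.103: x ≈ √(5.26 × 10^-10 × 0.103) = 7.36 × 10^-6 M
Check: 0.0071% ionized — well under 5%, approximation valid.
pOH = −log(7.36 × 10^-6) = 5.13; pH = 14.00 − 5.13 = 8.87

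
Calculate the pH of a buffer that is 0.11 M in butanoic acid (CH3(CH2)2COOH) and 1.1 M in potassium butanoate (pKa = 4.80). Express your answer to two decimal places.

pH = 5.80

Henderson–Hasselbalch: pH = pKa + log([CH3(CH2)2COO-]/[CH3(CH2)2COOH]) = 4.80 + log(1.1/0.11)
pH = 4.80 + (+1.000) = 5.80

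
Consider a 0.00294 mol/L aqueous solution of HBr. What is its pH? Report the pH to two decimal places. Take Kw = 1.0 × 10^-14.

HBr is a strong acid and dissociates completely, so [H+] = 0.00294 M.
pH = -log(0.00294) = 2.53

pH = 2.53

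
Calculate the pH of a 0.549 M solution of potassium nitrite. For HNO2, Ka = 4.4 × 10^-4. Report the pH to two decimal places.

pH = 8.55

NO2- is the conjugate base of the weak acid HNO2.
Kb = Kw/Ka = 1.0×10^-14 / 4.4 × 10^-4 = 2.27 × 10^-11
Kb = [OH-]²/(0.549 − [OH-]) = 2.27 × 10^-11
Since Kb ≪ C₀, [OH-] ≈ √(Kb·C₀) = 3.53 × 10^-6 M.
pOH = 5.45, so pH = 14.00 − pOH = 8.55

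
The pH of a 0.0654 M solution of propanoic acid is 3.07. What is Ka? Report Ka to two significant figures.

Ka = 1.1 × 10^-5

[H+] = 10^(-3.07) = 8.51 × 10^-4 M
At equilibrium [HA] = 0.0654 − 8.51 × 10^-4 = 6.45 × 10^-2 M
Ka = [H+][A-]/[HA] = (8.51 × 10^-4)² / 6.45 × 10^-2 = 1.1 × 10^-5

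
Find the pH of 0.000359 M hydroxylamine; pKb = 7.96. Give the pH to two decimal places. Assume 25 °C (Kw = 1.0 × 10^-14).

NH2OH + H2O ⇌ NH3OH+ + OH-
Kb = 10^(−7.96) = 1.10 × 10^-8
Kb = [OH-]²/(0.000359 − [OH-]) = 1.10 × 10^-8
Since Kb ≪ C₀, [OH-] ≈ √(Kb·C₀) = 1.99 × 10^-6 M.
pOH = 5.70, so pH = 14.00 − pOH = 8.30

pH = 8.30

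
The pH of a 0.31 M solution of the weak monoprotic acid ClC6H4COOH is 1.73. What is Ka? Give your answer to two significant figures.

[H+] = 10^(-1.73) = 1.86 × 10^-2 M
At equilibrium [HA] = 0.31 − 1.86 × 10^-2 = 2.91 × 10^-1 M
Ka = [H+][A-]/[HA] = (1.86 × 10^-2)² / 2.91 × 10^-1 = 1.2 × 10^-3

Ka = 1.2 × 10^-3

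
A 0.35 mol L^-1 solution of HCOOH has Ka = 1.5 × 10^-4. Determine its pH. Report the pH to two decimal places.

pH = 2.14

HCOOH ⇌ HCOO- + H+
From the ICE table, Ka = x²/(0.35 − x) = 1.5 × 10^-4.
Since Ka ≪ C₀, x ≈ √(Ka·C₀) = 7.25 × 10^-3 M.
Check: 2.1% ionized — well under 5%, approximation valid.
pH = −log[H+] = −log(7.25 × 10^-3) = 2.14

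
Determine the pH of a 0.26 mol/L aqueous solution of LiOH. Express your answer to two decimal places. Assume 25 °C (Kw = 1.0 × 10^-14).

LiOH is a strong base; [OH-] = 0.26 M.
pOH = -log(0.26) = 0.59
pH = 14.00 - 0.59 = 13.41

pH = 13.41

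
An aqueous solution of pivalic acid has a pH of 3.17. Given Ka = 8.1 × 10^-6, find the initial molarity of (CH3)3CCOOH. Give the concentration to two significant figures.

C₀ = 5.7 × 10^-2 M

[H+] = 10^(-3.17) = 6.76 × 10^-4 M = x
Ka = x²/(C₀ − x) ⇒ C₀ = x + x²/Ka
C₀ = 6.76 × 10^-4 + (6.76 × 10^-4)²/(8.1 × 10^-6) = 5.71 × 10^-2 M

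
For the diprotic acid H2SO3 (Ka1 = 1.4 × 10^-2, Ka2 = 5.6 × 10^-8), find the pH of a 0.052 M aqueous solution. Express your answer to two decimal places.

Since Ka1 ≫ Ka2, the first ionization dominates [H+].
Ka1 = x²/(0.052 − x) = 1.4 × 10^-2
Solving the quadratic: x = (−Ka1 + √(Ka1² + 4·Ka1·C₀))/2 = 2.09 × 10^-2 M
pH = −log(2.09 × 10^-2) = 1.68

pH = 1.68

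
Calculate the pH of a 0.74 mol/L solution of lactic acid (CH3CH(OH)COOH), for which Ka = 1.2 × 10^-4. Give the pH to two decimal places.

CH3CH(OH)COOH ⇌ CH3CH(OH)COO- + H+
From the ICE table, Ka = x²/(0.74 − x) = 1.2 × 10^-4.
Assume x ≪ 0.74: x ≈ √(1.2 × 10^-4 × 0.74) = 9.42 × 10^-3 M
pH = −log(9.42 × 10^-3) = 2.03

pH = 2.03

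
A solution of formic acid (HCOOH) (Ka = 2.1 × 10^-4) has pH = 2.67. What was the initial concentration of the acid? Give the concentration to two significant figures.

C₀ = 2.4 × 10^-2 M

[H+] = 10^(-2.67) = 2.14 × 10^-3 M = x
Ka = x²/(C₀ − x) ⇒ C₀ = x + x²/Ka
C₀ = 2.14 × 10^-3 + (2.14 × 10^-3)²/(2.1 × 10^-4) = 2.39 × 10^-2 M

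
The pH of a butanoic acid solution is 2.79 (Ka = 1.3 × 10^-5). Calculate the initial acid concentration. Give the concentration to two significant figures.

[H+] = 10^(-2.79) = 1.62 × 10^-3 M = x
Ka = x²/(C₀ − x) ⇒ C₀ = x + x²/Ka
C₀ = 1.62 × 10^-3 + (1.62 × 10^-3)²/(1.3 × 10^-5) = 2.03 × 10^-1 M

C₀ = 2.0 × 10^-1 M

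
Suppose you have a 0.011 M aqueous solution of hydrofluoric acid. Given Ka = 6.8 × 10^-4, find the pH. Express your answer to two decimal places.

HF ⇌ F- + H+
Let x = [H+] at equilibrium. Ka = x²/(0.011 − x).
Here C₀/Ka ≈ 16.2, so the small-x approximation fails. Use the quadratic:
x = [−0.00068 + √(0.00068² + 2.99e-05)]/2 = 2.42 × 10^-3 M
pH = −log(2.42 × 10^-3) = 2.62

pH = 2.62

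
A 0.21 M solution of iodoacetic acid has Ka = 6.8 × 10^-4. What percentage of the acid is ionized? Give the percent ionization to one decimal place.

ICH2COOH ⇌ ICH2COO- + H+; let x = [H+] at equilibrium.
Solve x² + 0.00068x − 0.000143 = 0 → x = 1.16 × 10^-2 M
% ionization = x/C₀ × 100% = 1.16 × 10^-2/0.21 × 100% = 5.5%

5.5%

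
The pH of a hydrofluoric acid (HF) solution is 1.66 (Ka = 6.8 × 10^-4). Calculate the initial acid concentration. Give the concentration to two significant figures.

[H+] = 10^(-1.66) = 2.19 × 10^-2 M = x
Ka = x²/(C₀ − x) ⇒ C₀ = x + x²/Ka
C₀ = 2.19 × 10^-2 + (2.19 × 10^-2)²/(6.8 × 10^-4) = 7.27 × 10^-1 M

C₀ = 7.3 × 10^-1 M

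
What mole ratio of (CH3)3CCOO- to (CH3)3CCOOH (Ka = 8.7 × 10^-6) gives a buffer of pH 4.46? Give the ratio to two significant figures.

ratio = 0.25

pKa = -log(8.7 × 10^-6) = 5.060
pH = pKa + log(r) ⇒ log(r) = 4.46 − 5.060 = -0.600
r = [(CH3)3CCOO-]/[(CH3)3CCOOH] = 10^(-0.600) = 0.251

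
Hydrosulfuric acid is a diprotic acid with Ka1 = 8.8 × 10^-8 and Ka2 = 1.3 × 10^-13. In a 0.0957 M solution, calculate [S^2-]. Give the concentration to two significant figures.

First ionization gives [H+] ≈ [HS-] = 9.18 × 10^-5 M.
Second step: Ka2 = [H+][S^2-]/[HS-] ≈ [S^2-] (since [H+] ≈ [HS-]).
So [S^2-] ≈ Ka2.

1.3 × 10^-13 M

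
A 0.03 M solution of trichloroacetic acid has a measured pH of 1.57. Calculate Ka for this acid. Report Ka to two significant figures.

Ka = 2.3 × 10^-1

[H+] = 10^(-1.57) = 2.69 × 10^-2 M
At equilibrium [HA] = 0.03 − 2.69 × 10^-2 = 3.10 × 10^-3 M
Ka = [H+][A-]/[HA] = (2.69 × 10^-2)² / 3.10 × 10^-3 = 2.3 × 10^-1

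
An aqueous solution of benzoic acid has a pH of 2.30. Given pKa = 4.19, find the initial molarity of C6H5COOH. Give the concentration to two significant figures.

C₀ = 3.9 × 10^-1 M

[H+] = 10^(-2.30) = 5.01 × 10^-3 M = x
Ka = 10^(−4.19) = 6.46 × 10^-5
Ka = x²/(C₀ − x) ⇒ C₀ = x + x²/Ka
C₀ = 5.01 × 10^-3 + (5.01 × 10^-3)²/(6.46 × 10^-5) = 3.94 × 10^-1 M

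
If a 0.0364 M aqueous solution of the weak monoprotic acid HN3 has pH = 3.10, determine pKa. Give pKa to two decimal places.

[H+] = 10^(-3.10) = 7.94 × 10^-4 M
At equilibrium [HA] = 0.0364 − 7.94 × 10^-4 = 3.56 × 10^-2 M
Ka = [H+][A-]/[HA] = (7.94 × 10^-4)² / 3.56 × 10^-2 = 1.77 × 10^-5
pKa = -log(1.77 × 10^-5) = 4.75

pKa = 4.75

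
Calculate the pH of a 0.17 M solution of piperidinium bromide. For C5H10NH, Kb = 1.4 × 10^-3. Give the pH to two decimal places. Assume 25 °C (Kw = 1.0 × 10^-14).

C5H10NH2+ is the conjugate acid of the weak base C5H10NH.
Ka = Kw/Kb = 1.0×10^-14 / 1.4 × 10^-3 = 7.14 × 10^-12
Ka = [H+]²/(0.17 − [H+]) = 7.14 × 10^-12
Since Ka ≪ C₀, [H+] ≈ √(Ka·C₀) = 1.10 × 10^-6 M.
pH = −log(1.10 × 10^-6) = 5.96

pH = 5.96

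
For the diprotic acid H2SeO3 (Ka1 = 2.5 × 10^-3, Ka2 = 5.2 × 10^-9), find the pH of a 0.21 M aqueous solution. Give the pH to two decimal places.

pH = 1.66

Ka1 ≫ Ka2, so treat the first dissociation as the only significant source of H+.
Ka1 = x²/(0.21 − x) = 2.5 × 10^-3
Solving the quadratic: x = (−Ka1 + √(Ka1² + 4·Ka1·C₀))/2 = 2.17 × 10^-2 M
pH = −log(2.17 × 10^-2) = 1.66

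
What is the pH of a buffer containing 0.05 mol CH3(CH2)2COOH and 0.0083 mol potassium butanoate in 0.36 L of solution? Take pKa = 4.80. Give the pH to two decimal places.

pH = pKa + log([A⁻]/[HA]) = 4.80 + log(0.0083/0.05)
pH = 4.80 + (-0.780) = 4.02

pH = 4.02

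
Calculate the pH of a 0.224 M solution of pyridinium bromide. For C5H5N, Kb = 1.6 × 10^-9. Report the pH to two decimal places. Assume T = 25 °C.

C5H5NH+ is the conjugate acid of the weak base C5H5N.
Ka = Kw/Kb = 1.0×10^-14 / 1.6 × 10^-9 = 6.25 × 10^-6
From the ICE table, Ka = [H+]²/(0.224 − [H+]) = 6.25 × 10^-6.
Since Ka ≪ C₀, [H+] ≈ √(Ka·C₀) = 1.18 × 10^-3 M.
Check: 0.53% ionized — well under 5%, approximation valid.
pH = −log[H+] = −log(1.18 × 10^-3) = 2.93

pH = 2.93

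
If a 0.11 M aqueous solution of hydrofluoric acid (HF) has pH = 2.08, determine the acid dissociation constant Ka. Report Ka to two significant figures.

Ka = 6.8 × 10^-4

[H+] = 10^(-2.08) = 8.32 × 10^-3 M
At equilibrium [HA] = 0.11 − 8.32 × 10^-3 = 1.02 × 10^-1 M
Ka = [H+][A-]/[HA] = (8.32 × 10^-3)² / 1.02 × 10^-1 = 6.8 × 10^-4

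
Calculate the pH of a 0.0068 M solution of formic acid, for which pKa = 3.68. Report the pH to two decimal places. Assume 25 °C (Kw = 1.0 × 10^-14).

pH = 2.96

HCOOH ⇌ HCOO- + H+
Ka = 10^(−3.68) = 2.09 × 10^-4
From the ICE table, Ka = [H+]²/(0.0068 − [H+]) = 2.09 × 10^-4.
Here C₀/Ka ≈ 32.5, so the small-[H+] approximation fails. Use the quadratic:
[H+] = (−Ka + √(Ka² + 4·Ka·C₀))/2 = 1.09 × 10^-3 M
pH = −log(1.09 × 10^-3) = 2.96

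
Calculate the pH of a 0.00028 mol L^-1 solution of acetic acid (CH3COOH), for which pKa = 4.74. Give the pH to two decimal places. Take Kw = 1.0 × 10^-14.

CH3COOH ⇌ CH3COO- + H+
Ka = 10^(−4.74) = 1.82 × 10^-5
From the ICE table, Ka = x²/(0.00028 − x) = 1.82 × 10^-5.
The 5% rule fails; solving x² + Ka·x − Ka·C₀ = 0 exactly:
x = [−1.82e-05 + √(1.82e-05² + 2.04e-08)]/2 = 6.29 × 10^-5 M
pH = −log(6.29 × 10^-5) = 4.20

pH = 4.20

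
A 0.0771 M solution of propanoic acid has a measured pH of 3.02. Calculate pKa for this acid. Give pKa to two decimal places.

pKa = 4.92

[H+] = 10^(-3.02) = 9.55 × 10^-4 M
At equilibrium [HA] = 0.0771 − 9.55 × 10^-4 = 7.61 × 10^-2 M
Ka = [H+][A-]/[HA] = (9.55 × 10^-4)² / 7.61 × 10^-2 = 1.20 × 10^-5
pKa = -log(1.20 × 10^-5) = 4.92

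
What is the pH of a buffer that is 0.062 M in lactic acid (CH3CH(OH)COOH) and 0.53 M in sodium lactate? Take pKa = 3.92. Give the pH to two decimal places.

Using pH = pKa + log([base]/[acid]) with [base]/[acid] = 0.53/0.062:
pH = 3.92 + (+0.932) = 4.85

pH = 4.85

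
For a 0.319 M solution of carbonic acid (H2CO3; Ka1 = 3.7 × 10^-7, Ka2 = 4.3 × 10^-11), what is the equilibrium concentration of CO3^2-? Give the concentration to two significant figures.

First ionization gives [H+] ≈ [HCO3-] = 3.44 × 10^-4 M.
Second step: Ka2 = [H+][CO3^2-]/[HCO3-] ≈ [CO3^2-] (since [H+] ≈ [HCO3-]).
So [CO3^2-] ≈ Ka2.

4.3 × 10^-11 M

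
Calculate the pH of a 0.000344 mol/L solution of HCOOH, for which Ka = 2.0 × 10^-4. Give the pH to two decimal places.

pH = 3.74

HCOOH ⇌ HCOO- + H+
From the ICE table, Ka = [H+]²/(0.000344 − [H+]) = 2.0 × 10^-4.
The 5% rule fails; solving [H+]² + Ka·[H+] − Ka·C₀ = 0 exactly:
[H+] = (−Ka + √(Ka² + 4·Ka·C₀))/2 = 1.81 × 10^-4 M
pH = −log(1.81 × 10^-4) = 3.74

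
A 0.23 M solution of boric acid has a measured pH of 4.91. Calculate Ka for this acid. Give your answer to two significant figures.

[H+] = 10^(-4.91) = 1.23 × 10^-5 M
At equilibrium [HA] = 0.23 − 1.23 × 10^-5 = 2.30 × 10^-1 M
Ka = [H+][A-]/[HA] = (1.23 × 10^-5)² / 2.30 × 10^-1 = 6.6 × 10^-10

Ka = 6.6 × 10^-10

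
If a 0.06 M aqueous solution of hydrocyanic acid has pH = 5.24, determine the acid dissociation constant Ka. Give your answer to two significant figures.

[H+] = 10^(-5.24) = 5.75 × 10^-6 M
At equilibrium [HA] = 0.06 − 5.75 × 10^-6 = 6.00 × 10^-2 M
Ka = [H+][A-]/[HA] = (5.75 × 10^-6)² / 6.00 × 10^-2 = 5.5 × 10^-10

Ka = 5.5 × 10^-10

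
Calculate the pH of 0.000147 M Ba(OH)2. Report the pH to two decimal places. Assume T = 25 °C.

Ba(OH)2 is a strong base (each formula unit releases 2 OH-); [OH-] = 0.000294 M.
pOH = -log(0.000294) = 3.53
pH = 14.00 - 3.53 = 10.47

pH = 10.47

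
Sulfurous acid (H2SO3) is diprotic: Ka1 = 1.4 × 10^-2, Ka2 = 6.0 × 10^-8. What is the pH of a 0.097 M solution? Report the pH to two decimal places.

pH = 1.52

Ka1 ≫ Ka2, so treat the first dissociation as the only significant source of H+.
Ka1 = x²/(0.097 − x) = 1.4 × 10^-2
Solving the quadratic: x = (−Ka1 + √(Ka1² + 4·Ka1·C₀))/2 = 3.05 × 10^-2 M
pH = −log(3.05 × 10^-2) = 1.52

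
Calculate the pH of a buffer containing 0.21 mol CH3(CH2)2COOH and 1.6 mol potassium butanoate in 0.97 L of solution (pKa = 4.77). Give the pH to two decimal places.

pH = pKa + log([A⁻]/[HA]) = 4.77 + log(1.6/0.21)
pH = 4.77 + (+0.882) = 5.65

pH = 5.65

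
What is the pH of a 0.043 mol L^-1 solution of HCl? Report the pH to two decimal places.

HCl is a strong acid and dissociates completely, so [H+] = 0.043 M.
pH = -log(0.043) = 1.37

pH = 1.37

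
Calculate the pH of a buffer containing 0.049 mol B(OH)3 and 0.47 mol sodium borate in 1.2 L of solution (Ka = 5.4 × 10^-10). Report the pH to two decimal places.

pKa = −log(5.4 × 10^-10) = 9.268
Using pH = pKa + log([base]/[acid]) with [base]/[acid] = 0.47/0.049:
pH = 9.268 + (+0.982) = 10.25

pH = 10.25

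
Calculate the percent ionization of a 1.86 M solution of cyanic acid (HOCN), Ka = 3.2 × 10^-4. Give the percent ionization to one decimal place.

HOCN ⇌ OCN- + H+; let x = [H+] at equilibrium.
x ≈ √(Ka·C₀) = √(3.2 × 10^-4 × 1.86) = 2.44 × 10^-2 M
Fraction ionized = 2.44 × 10^-2 / 1.86 = 0.0131 → 1.3%

1.3%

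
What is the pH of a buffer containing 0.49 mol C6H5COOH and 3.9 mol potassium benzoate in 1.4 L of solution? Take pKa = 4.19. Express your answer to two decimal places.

pH = 5.09

Using pH = pKa + log([base]/[acid]) with [base]/[acid] = 3.9/0.49:
pH = 4.19 + (+0.901) = 5.09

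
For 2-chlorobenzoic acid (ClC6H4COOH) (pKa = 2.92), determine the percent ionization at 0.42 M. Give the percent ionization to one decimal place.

ClC6H4COOH ⇌ ClC6H4COO- + H+; let x = [H+] at equilibrium.
Ka = 10^(−2.92) = 1.20 × 10^-3
Solve x² + 0.0012x − 0.000504 = 0 → x = 2.19 × 10^-2 M
Fraction ionized = 2.19 × 10^-2 / 0.42 = 0.0521 → 5.2%

5.2%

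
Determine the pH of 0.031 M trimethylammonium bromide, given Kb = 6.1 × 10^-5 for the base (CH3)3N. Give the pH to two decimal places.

pH = 5.65

(CH3)3NH+ is the conjugate acid of the weak base (CH3)3N.
Ka = Kw/Kb = 1.0×10^-14 / 6.1 × 10^-5 = 1.64 × 10^-10
From the ICE table, Ka = x²/(0.031 − x) = 1.64 × 10^-10.
Assume x ≪ 0.031: x ≈ √(1.64 × 10^-10 × 0.031) = 2.25 × 10^-6 M
(x/C₀ = 0.0073% < 5%, so the approximation holds.)
pH = −log[H+] = −log(2.25 × 10^-6) = 5.65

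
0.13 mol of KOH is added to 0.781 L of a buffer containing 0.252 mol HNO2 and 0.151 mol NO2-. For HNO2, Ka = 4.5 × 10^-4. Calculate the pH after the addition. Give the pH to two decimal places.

pH = 3.71

After neutralization: n(HNO2) = 0.122 mol, n(NO2-) = 0.281 mol.
pKa = −log(4.5 × 10^-4) = 3.347
pH = pKa + log([A⁻]/[HA]) = 3.347 + log(0.281/0.122) = 3.347 +0.362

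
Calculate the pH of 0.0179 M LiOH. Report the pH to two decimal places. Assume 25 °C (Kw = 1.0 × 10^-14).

LiOH is a strong base; [OH-] = 0.0179 M.
pOH = -log(0.0179) = 1.75
pH = 14.00 - 1.75 = 12.25

pH = 12.25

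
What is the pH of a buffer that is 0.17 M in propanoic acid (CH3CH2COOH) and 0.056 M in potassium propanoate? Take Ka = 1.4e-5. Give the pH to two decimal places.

pKa = −log(1.4 × 10^-5) = 4.854
Henderson–Hasselbalch: pH = pKa + log([CH3CH2COO-]/[CH3CH2COOH]) = 4.854 + log(0.056/0.17)
pH = 4.854 + (-0.482) = 4.37

pH = 4.37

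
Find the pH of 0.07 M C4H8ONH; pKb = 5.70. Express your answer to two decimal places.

pH = 10.57

C4H8ONH + H2O ⇌ C4H8ONH2+ + OH-
Kb = 10^(−5.70) = 2.00 × 10^-6
From the ICE table, Kb = x²/(0.07 − x) = 2.00 × 10^-6.
Since Kb ≪ C₀, x ≈ √(Kb·C₀) = 3.74 × 10^-4 M.
(x/C₀ = 0.53% < 5%, so the approximation holds.)
pOH = −log(3.74 × 10^-4) = 3.43; pH = 14.00 − 3.43 = 10.57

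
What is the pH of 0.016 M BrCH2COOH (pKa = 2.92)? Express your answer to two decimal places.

BrCH2COOH ⇌ BrCH2COO- + H+
Ka = 10^(−2.92) = 1.20 × 10^-3
From the ICE table, Ka = x²/(0.016 − x) = 1.20 × 10^-3.
The 5% rule fails; solving x² + Ka·x − Ka·C₀ = 0 exactly:
x = [−0.0012 + √(0.0012² + 7.68e-05)]/2 = 3.82 × 10^-3 M
pH = −log[H+] = −log(3.82 × 10^-3) = 2.42

pH = 2.42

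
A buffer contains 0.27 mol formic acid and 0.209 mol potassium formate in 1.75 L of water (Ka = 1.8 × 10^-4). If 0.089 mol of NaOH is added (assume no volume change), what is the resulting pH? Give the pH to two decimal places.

pH = 3.96

OH- converts HCOOH to HCOO-: HCOOH → 0.181 mol, HCOO- → 0.298 mol.
pKa = −log(1.8 × 10^-4) = 3.745
pH = pKa + log(n_HCOO-/n_HCOOH) = 3.745 + log(0.298/0.181) = 3.745 + (+0.217)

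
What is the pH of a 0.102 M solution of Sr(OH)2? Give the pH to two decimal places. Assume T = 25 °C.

Sr(OH)2 is a strong base (each formula unit releases 2 OH-); [OH-] = 0.204 M.
pOH = -log(0.204) = 0.69
pH = 14.00 - 0.69 = 13.31

pH = 13.31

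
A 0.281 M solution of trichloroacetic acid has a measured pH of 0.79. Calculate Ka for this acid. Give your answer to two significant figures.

[H+] = 10^(-0.79) = 1.62 × 10^-1 M
At equilibrium [HA] = 0.281 − 1.62 × 10^-1 = 1.19 × 10^-1 M
Ka = [H+][A-]/[HA] = (1.62 × 10^-1)² / 1.19 × 10^-1 = 2.2 × 10^-1

Ka = 2.2 × 10^-1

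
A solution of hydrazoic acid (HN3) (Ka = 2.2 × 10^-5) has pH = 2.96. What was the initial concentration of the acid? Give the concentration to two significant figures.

C₀ = 5.6 × 10^-2 M

[H+] = 10^(-2.96) = 1.10 × 10^-3 M = x
Ka = x²/(C₀ − x) ⇒ C₀ = x + x²/Ka
C₀ = 1.10 × 10^-3 + (1.10 × 10^-3)²/(2.2 × 10^-5) = 5.61 × 10^-2 M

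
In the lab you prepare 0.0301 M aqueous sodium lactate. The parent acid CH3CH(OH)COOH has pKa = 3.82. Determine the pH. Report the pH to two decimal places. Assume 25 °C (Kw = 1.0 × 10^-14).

pH = 8.15

CH3CH(OH)COO- is the conjugate base of the weak acid CH3CH(OH)COOH.
Ka = 10^(−3.82) = 1.51 × 10^-4
Kb = Kw/Ka = 1.0×10^-14 / 1.51 × 10^-4 = 6.62 × 10^-11
From the ICE table, Kb = [OH-]²/(0.0301 − [OH-]) = 6.62 × 10^-11.
Assume [OH-] ≪ 0.0301: [OH-] ≈ √(6.62 × 10^-11 × 0.0301) = 1.41 × 10^-6 M
pOH = −log(1.41 × 10^-6) = 5.85; pH = 14.00 − 5.85 = 8.15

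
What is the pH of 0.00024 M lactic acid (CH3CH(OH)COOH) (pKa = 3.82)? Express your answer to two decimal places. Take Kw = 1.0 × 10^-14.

CH3CH(OH)COOH ⇌ CH3CH(OH)COO- + H+
Ka = 10^(−3.82) = 1.51 × 10^-4
Let x = [H+] at equilibrium. Ka = x²/(0.00024 − x).
Here C₀/Ka ≈ 1.59, so the small-x approximation fails. Use the quadratic:
x = (−Ka + √(Ka² + 4·Ka·C₀))/2 = 1.29 × 10^-4 M
pH = −log(1.29 × 10^-4) = 3.89

pH = 3.89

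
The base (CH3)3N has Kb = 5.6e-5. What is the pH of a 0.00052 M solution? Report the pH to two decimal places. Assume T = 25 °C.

pH = 10.16

(CH3)3N + H2O ⇌ (CH3)3NH+ + OH-
From the ICE table, Kb = x²/(0.00052 − x) = 5.6 × 10^-5.
Here C₀/Kb ≈ 9.29, so the small-x approximation fails. Use the quadratic:
x = [−5.6e-05 + √(5.6e-05² + 1.16e-07)]/2 = 1.45 × 10^-4 M
pOH = −log(1.45 × 10^-4) = 3.84; pH = 14.00 − 3.84 = 10.16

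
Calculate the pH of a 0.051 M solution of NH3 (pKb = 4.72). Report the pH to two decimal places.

NH3 + H2O ⇌ NH4+ + OH-
Kb = 10^(−4.72) = 1.91 × 10^-5
From the ICE table, Kb = [OH-]²/(0.051 − [OH-]) = 1.91 × 10^-5.
Neglecting [OH-] in the denominator: [OH-] = √(1.91 × 10^-5 × 0.051) = 9.87 × 10^-4 M
([OH-]/C₀ = 1.9% < 5%, so the approximation holds.)
pOH = 3.01, so pH = 14.00 − pOH = 10.99

pH = 10.99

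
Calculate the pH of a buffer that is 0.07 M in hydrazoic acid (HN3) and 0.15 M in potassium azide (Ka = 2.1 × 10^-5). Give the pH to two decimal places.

pH = 5.01

pKa = −log(2.1 × 10^-5) = 4.678
Using pH = pKa + log([base]/[acid]) with [base]/[acid] = 0.15/0.07:
pH = 4.678 + (+0.331) = 5.01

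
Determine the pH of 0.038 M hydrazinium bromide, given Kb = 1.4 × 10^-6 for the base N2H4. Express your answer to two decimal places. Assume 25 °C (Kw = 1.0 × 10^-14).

pH = 4.78

N2H5+ is the conjugate acid of the weak base N2H4.
Ka = Kw/Kb = 1.0×10^-14 / 1.4 × 10^-6 = 7.14 × 10^-9
Let x = [H+] at equilibrium. Ka = x²/(0.038 − x).
Assume x ≪ 0.038: x ≈ √(7.14 × 10^-9 × 0.038) = 1.65 × 10^-5 M
(x/C₀ = 0.043% < 5%, so the approximation holds.)
pH = −log[H+] = −log(1.65 × 10^-5) = 4.78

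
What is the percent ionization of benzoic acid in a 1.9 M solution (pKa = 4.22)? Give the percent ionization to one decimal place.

0.6%

C6H5COOH ⇌ C6H5COO- + H+; let x = [H+] at equilibrium.
Ka = 10^(−4.22) = 6.03 × 10^-5
x ≈ √(Ka·C₀) = √(6.03 × 10^-5 × 1.9) = 1.07 × 10^-2 M
% ionization = x/C₀ × 100% = 1.07 × 10^-2/1.9 × 100% = 0.6%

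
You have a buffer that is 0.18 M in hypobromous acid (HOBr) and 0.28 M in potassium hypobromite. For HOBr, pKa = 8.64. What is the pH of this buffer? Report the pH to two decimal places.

pH = 8.83

Henderson–Hasselbalch: pH = pKa + log([OBr-]/[HOBr]) = 8.64 + log(0.28/0.18)
pH = 8.64 + (+0.192) = 8.83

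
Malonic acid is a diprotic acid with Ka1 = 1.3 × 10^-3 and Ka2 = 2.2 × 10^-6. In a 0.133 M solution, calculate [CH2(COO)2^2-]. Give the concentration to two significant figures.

2.2 × 10^-6 M

First ionization gives [H+] ≈ [CH2(COOH)COO-] = 1.25 × 10^-2 M.
Second step: Ka2 = [H+][CH2(COO)2^2-]/[CH2(COOH)COO-] ≈ [CH2(COO)2^2-] (since [H+] ≈ [CH2(COOH)COO-]).
So [CH2(COO)2^2-] ≈ Ka2.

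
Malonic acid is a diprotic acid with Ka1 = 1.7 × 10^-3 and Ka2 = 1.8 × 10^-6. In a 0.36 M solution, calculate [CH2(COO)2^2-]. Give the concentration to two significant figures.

1.8 × 10^-6 M

First ionization gives [H+] ≈ [CH2(COOH)COO-] = 2.39 × 10^-2 M.
Second step: Ka2 = [H+][CH2(COO)2^2-]/[CH2(COOH)COO-] ≈ [CH2(COO)2^2-] (since [H+] ≈ [CH2(COOH)COO-]).
So [CH2(COO)2^2-] ≈ Ka2.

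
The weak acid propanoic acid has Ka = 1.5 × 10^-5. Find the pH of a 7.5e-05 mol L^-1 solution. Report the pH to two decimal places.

pH = 4.57

CH3CH2COOH ⇌ CH3CH2COO- + H+
Ka = x²/(7.5e-05 − x) = 1.5 × 10^-5
x is not negligible relative to C₀; solve x² + 1.5e-05·x − 1.12e-09 = 0.
x = (−Ka + √(Ka² + 4·Ka·C₀))/2 = 2.69 × 10^-5 M
pH = −log[H+] = −log(2.69 × 10^-5) = 4.57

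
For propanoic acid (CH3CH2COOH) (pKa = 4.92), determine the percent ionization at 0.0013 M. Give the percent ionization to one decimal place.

9.2%

CH3CH2COOH ⇌ CH3CH2COO- + H+; let x = [H+] at equilibrium.
Ka = 10^(−4.92) = 1.20 × 10^-5
Solve x² + 1.2e-05x − 1.56e-08 = 0 → x = 1.19 × 10^-4 M
% ionization = x/C₀ × 100% = 1.19 × 10^-4/0.0013 × 100% = 9.2%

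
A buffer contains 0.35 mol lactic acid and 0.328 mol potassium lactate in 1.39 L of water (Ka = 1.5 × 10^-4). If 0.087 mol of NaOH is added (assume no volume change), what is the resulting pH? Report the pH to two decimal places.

After neutralization: n(CH3CH(OH)COOH) = 0.263 mol, n(CH3CH(OH)COO-) = 0.415 mol.
pKa = −log(1.5 × 10^-4) = 3.824
pH = pKa + log([A⁻]/[HA]) = 3.824 + log(0.415/0.263) = 3.824 +0.198

pH = 4.02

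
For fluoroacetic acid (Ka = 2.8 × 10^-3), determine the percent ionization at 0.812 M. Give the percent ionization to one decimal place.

FCH2COOH ⇌ FCH2COO- + H+; let x = [H+] at equilibrium.
Solve x² + 0.0028x − 0.00227 = 0 → x = 4.63 × 10^-2 M
Fraction ionized = 4.63 × 10^-2 / 0.812 = 0.0570 → 5.7%

5.7%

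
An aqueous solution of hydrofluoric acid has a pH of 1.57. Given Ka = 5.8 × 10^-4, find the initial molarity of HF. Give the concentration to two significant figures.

[H+] = 10^(-1.57) = 2.69 × 10^-2 M = x
Ka = x²/(C₀ − x) ⇒ C₀ = x + x²/Ka
C₀ = 2.69 × 10^-2 + (2.69 × 10^-2)²/(5.8 × 10^-4) = 1.27 M

C₀ = 1.3 M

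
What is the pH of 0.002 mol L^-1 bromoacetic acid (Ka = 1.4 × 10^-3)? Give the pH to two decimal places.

pH = 2.95

BrCH2COOH ⇌ BrCH2COO- + H+
From the ICE table, Ka = [H+]²/(0.002 − [H+]) = 1.4 × 10^-3.
The 5% rule fails; solving [H+]² + Ka·[H+] − Ka·C₀ = 0 exactly:
[H+] = [−0.0014 + √(0.0014² + 1.12e-05)]/2 = 1.11 × 10^-3 M
pH = −log(1.11 × 10^-3) = 2.95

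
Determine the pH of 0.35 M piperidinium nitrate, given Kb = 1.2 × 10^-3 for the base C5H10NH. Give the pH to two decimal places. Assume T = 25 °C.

C5H10NH2+ is the conjugate acid of the weak base C5H10NH.
Ka = Kw/Kb = 1.0×10^-14 / 1.2 × 10^-3 = 8.33 × 10^-12
From the ICE table, Ka = x²/(0.35 − x) = 8.33 × 10^-12.
Neglecting x in the denominator: x = √(8.33 × 10^-12 × 0.35) = 1.71 × 10^-6 M
pH = −log(1.71 × 10^-6) = 5.77

pH = 5.77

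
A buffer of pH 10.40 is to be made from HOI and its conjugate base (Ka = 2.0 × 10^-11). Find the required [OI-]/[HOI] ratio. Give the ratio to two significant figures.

pKa = -log(2.0 × 10^-11) = 10.699
pH = pKa + log(r) ⇒ log(r) = 10.40 − 10.699 = -0.299
r = [OI-]/[HOI] = 10^(-0.299) = 0.502

ratio = 0.50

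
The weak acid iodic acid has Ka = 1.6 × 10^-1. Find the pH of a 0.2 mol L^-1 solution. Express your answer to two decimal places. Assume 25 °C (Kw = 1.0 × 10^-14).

HIO3 ⇌ IO3- + H+
Ka = x²/(0.2 − x) = 1.6 × 10^-1
Here C₀/Ka ≈ 1.25, so the small-x approximation fails. Use the quadratic:
x = (−Ka + √(Ka² + 4·Ka·C₀))/2 = 1.16 × 10^-1 M
pH = −log(1.16 × 10^-1) = 0.94

pH = 0.94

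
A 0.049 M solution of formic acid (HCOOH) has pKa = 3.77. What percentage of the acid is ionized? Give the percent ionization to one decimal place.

5.7%

HCOOH ⇌ HCOO- + H+; let x = [H+] at equilibrium.
Ka = 10^(−3.77) = 1.70 × 10^-4
Solve x² + 0.00017x − 8.33e-06 = 0 → x = 2.80 × 10^-3 M
Fraction ionized = 2.80 × 10^-3 / 0.049 = 0.0571 → 5.7%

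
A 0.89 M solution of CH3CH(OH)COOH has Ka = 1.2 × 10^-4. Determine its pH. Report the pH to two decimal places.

CH3CH(OH)COOH ⇌ CH3CH(OH)COO- + H+
Ka = x²/(0.89 − x) = 1.2 × 10^-4
Neglecting x in the denominator: x = √(1.2 × 10^-4 × 0.89) = 1.03 × 10^-2 M
pH = −log[H+] = −log(1.03 × 10^-2) = 1.99

pH = 1.99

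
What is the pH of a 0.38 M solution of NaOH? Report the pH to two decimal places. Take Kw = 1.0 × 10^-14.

NaOH is a strong base; [OH-] = 0.38 M.
pOH = -log(0.38) = 0.42
pH = 14.00 - 0.42 = 13.58

pH = 13.58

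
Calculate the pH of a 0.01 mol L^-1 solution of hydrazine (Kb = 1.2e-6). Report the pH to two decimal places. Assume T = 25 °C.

N2H4 + H2O ⇌ N2H5+ + OH-
Kb = x²/(0.01 − x) = 1.2 × 10^-6
Assume x ≪ 0.01: x ≈ √(1.2 × 10^-6 × 0.01) = 1.10 × 10^-4 M
pOH = 3.96, so pH = 14.00 − pOH = 10.04

pH = 10.04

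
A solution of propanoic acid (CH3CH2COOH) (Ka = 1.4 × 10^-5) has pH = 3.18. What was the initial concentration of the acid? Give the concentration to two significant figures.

[H+] = 10^(-3.18) = 6.61 × 10^-4 M = x
Ka = x²/(C₀ − x) ⇒ C₀ = x + x²/Ka
C₀ = 6.61 × 10^-4 + (6.61 × 10^-4)²/(1.4 × 10^-5) = 3.19 × 10^-2 M

C₀ = 3.2 × 10^-2 M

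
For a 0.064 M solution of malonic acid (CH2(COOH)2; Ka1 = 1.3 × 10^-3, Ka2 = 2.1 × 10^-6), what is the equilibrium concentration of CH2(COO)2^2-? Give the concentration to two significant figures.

2.1 × 10^-6 M

First ionization gives [H+] ≈ [CH2(COOH)COO-] = 8.49 × 10^-3 M.
Second step: Ka2 = [H+][CH2(COO)2^2-]/[CH2(COOH)COO-] ≈ [CH2(COO)2^2-] (since [H+] ≈ [CH2(COOH)COO-]).
So [CH2(COO)2^2-] ≈ Ka2.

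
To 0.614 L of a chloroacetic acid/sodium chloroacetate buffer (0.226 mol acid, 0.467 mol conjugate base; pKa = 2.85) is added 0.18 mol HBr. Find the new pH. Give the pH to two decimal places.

pH = 2.70

After neutralization: n(ClCH2COOH) = 0.406 mol, n(ClCH2COO-) = 0.287 mol.
pH = pKa + log(n_ClCH2COO-/n_ClCH2COOH) = 2.85 + log(0.287/0.406) = 2.85 + (-0.151)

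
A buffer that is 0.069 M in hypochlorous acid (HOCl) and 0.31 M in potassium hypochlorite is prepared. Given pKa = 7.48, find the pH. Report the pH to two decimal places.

pH = 8.13

pH = pKa + log([A⁻]/[HA]) = 7.48 + log(0.31/0.069)
pH = 7.48 + (+0.653) = 8.13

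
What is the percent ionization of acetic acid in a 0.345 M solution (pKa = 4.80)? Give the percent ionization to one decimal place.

CH3COOH ⇌ CH3COO- + H+; let x = [H+] at equilibrium.
Ka = 10^(−4.80) = 1.58 × 10^-5
x ≈ √(Ka·C₀) = √(1.58 × 10^-5 × 0.345) = 2.33 × 10^-3 M
Fraction ionized = 2.33 × 10^-3 / 0.345 = 0.0068 → 0.7%

0.7%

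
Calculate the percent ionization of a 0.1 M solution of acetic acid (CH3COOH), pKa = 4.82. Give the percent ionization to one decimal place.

CH3COOH ⇌ CH3COO- + H+; let x = [H+] at equilibrium.
Ka = 10^(−4.82) = 1.51 × 10^-5
x ≈ √(Ka·C₀) = √(1.51 × 10^-5 × 0.1) = 1.23 × 10^-3 M
Fraction ionized = 1.23 × 10^-3 / 0.1 = 0.0123 → 1.2%

1.2%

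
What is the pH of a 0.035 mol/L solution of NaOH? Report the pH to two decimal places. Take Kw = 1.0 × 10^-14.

pH = 12.54

NaOH is a strong base; [OH-] = 0.035 M.
pOH = -log(0.035) = 1.46
pH = 14.00 - 1.46 = 12.54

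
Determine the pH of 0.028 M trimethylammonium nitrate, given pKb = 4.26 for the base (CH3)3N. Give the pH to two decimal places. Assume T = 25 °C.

pH = 5.65

(CH3)3NH+ is the conjugate acid of the weak base (CH3)3N.
Kb = 10^(−4.26) = 5.50 × 10^-5
Ka = Kw/Kb = 1.0×10^-14 / 5.50 × 10^-5 = 1.82 × 10^-10
Ka = [H+]²/(0.028 − [H+]) = 1.82 × 10^-10
Since Ka ≪ C₀, [H+] ≈ √(Ka·C₀) = 2.26 × 10^-6 M.
Check: 0.0081% ionized — well under 5%, approximation valid.
pH = −log(2.26 × 10^-6) = 5.65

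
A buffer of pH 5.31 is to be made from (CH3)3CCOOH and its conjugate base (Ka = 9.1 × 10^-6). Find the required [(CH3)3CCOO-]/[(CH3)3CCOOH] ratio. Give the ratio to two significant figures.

ratio = 1.9

pKa = -log(9.1 × 10^-6) = 5.041
pH = pKa + log(r) ⇒ log(r) = 5.31 − 5.041 = +0.269
r = [(CH3)3CCOO-]/[(CH3)3CCOOH] = 10^(+0.269) = 1.86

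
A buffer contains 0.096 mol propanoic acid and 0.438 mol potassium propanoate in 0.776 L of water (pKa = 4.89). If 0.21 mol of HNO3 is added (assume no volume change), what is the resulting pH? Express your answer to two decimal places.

After neutralization: n(CH3CH2COOH) = 0.306 mol, n(CH3CH2COO-) = 0.228 mol.
pH = pKa + log(n_CH3CH2COO-/n_CH3CH2COOH) = 4.89 + log(0.228/0.306) = 4.89 + (-0.128)

pH = 4.76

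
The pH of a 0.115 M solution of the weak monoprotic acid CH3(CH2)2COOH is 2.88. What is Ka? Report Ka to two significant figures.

[H+] = 10^(-2.88) = 1.32 × 10^-3 M
At equilibrium [HA] = 0.115 − 1.32 × 10^-3 = 1.14 × 10^-1 M
Ka = [H+][A-]/[HA] = (1.32 × 10^-3)² / 1.14 × 10^-1 = 1.5 × 10^-5

Ka = 1.5 × 10^-5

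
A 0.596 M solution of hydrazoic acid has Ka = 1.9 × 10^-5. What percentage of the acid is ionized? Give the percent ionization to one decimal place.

0.6%

HN3 ⇌ N3- + H+; let x = [H+] at equilibrium.
x ≈ √(Ka·C₀) = √(1.9 × 10^-5 × 0.596) = 3.37 × 10^-3 M
% ionization = x/C₀ × 100% = 3.37 × 10^-3/0.596 × 100% = 0.6%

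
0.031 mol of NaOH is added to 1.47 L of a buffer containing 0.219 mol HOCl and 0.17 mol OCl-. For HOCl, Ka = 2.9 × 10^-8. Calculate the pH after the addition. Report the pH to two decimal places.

OH- converts HOCl to OCl-: HOCl → 0.188 mol, OCl- → 0.201 mol.
pKa = −log(2.9 × 10^-8) = 7.538
pH = pKa + log([A⁻]/[HA]) = 7.538 + log(0.201/0.188) = 7.538 +0.029

pH = 7.57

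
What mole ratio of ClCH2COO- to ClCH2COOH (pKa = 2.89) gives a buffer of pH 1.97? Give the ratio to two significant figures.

ratio = 0.12

pH = pKa + log(r) ⇒ log(r) = 1.97 − 2.89 = -0.92
r = [ClCH2COO-]/[ClCH2COOH] = 10^(-0.92) = 0.12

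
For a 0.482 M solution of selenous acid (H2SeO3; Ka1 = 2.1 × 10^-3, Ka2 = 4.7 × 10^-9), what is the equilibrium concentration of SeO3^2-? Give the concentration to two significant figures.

4.7 × 10^-9 M

First ionization gives [H+] ≈ [HSeO3-] = 3.08 × 10^-2 M.
Second step: Ka2 = [H+][SeO3^2-]/[HSeO3-] ≈ [SeO3^2-] (since [H+] ≈ [HSeO3-]).
So [SeO3^2-] ≈ Ka2.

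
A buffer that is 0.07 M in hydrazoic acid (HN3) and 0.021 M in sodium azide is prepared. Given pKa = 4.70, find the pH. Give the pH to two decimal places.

Henderson–Hasselbalch: pH = pKa + log([N3-]/[HN3]) = 4.70 + log(0.021/0.07)
pH = 4.70 + (-0.523) = 4.18

pH = 4.18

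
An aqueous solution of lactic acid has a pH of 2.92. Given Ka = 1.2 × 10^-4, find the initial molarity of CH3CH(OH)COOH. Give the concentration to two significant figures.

[H+] = 10^(-2.92) = 1.20 × 10^-3 M = x
Ka = x²/(C₀ − x) ⇒ C₀ = x + x²/Ka
C₀ = 1.20 × 10^-3 + (1.20 × 10^-3)²/(1.2 × 10^-4) = 1.32 × 10^-2 M

C₀ = 1.3 × 10^-2 M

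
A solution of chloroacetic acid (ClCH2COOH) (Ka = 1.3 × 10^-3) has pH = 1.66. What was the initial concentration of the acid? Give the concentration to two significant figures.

[H+] = 10^(-1.66) = 2.19 × 10^-2 M = x
Ka = x²/(C₀ − x) ⇒ C₀ = x + x²/Ka
C₀ = 2.19 × 10^-2 + (2.19 × 10^-2)²/(1.3 × 10^-3) = 3.91 × 10^-1 M

C₀ = 3.9 × 10^-1 M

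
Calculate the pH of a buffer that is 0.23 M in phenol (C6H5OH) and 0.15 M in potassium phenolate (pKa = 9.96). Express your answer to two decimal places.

pH = 9.77

Using pH = pKa + log([base]/[acid]) with [base]/[acid] = 0.15/0.23:
pH = 9.96 + (-0.186) = 9.77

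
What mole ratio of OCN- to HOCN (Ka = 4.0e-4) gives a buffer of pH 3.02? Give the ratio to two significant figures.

pKa = -log(4.0 × 10^-4) = 3.398
pH = pKa + log(r) ⇒ log(r) = 3.02 − 3.398 = -0.378
r = [OCN-]/[HOCN] = 10^(-0.378) = 0.419

ratio = 0.42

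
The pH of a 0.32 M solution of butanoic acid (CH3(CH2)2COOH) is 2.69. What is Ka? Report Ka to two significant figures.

[H+] = 10^(-2.69) = 2.04 × 10^-3 M
At equilibrium [HA] = 0.32 − 2.04 × 10^-3 = 3.18 × 10^-1 M
Ka = [H+][A-]/[HA] = (2.04 × 10^-3)² / 3.18 × 10^-1 = 1.3 × 10^-5

Ka = 1.3 × 10^-5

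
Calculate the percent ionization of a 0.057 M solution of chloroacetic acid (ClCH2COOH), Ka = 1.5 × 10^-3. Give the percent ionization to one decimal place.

15.0%

ClCH2COOH ⇌ ClCH2COO- + H+; let x = [H+] at equilibrium.
Solve x² + 0.0015x − 8.55e-05 = 0 → x = 8.53 × 10^-3 M
Fraction ionized = 8.53 × 10^-3 / 0.057 = 0.1496 → 15.0%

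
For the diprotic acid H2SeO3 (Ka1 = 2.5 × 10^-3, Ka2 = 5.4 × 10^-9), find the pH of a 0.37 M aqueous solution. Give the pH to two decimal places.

Since Ka1 ≫ Ka2, the first ionization dominates [H+].
Ka1 = x²/(0.37 − x) = 2.5 × 10^-3
Solving the quadratic: x = (−Ka1 + √(Ka1² + 4·Ka1·C₀))/2 = 2.92 × 10^-2 M
pH = −log(2.92 × 10^-2) = 1.53

pH = 1.53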